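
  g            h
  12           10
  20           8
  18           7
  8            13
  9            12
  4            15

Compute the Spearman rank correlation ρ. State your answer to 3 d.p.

-0.943

Rank g: 4, 6, 5, 2, 3, 1
Rank h: 3, 2, 1, 5, 4, 6
d = rank(g) − rank(h): 1, 4, 4, -3, -1, -5; Σd² = 68
ρ = 1 − 6Σd² / [n(n²−1)] = 1 − 6×68 / (6×35) = 1 − 408/210 ≈ -0.943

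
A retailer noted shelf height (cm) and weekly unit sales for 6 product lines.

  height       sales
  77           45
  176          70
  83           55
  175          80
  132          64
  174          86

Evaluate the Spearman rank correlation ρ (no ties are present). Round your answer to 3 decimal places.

Rank height: 1, 6, 2, 5, 3, 4
Rank sales: 1, 4, 2, 5, 3, 6
d = rank(height) − rank(sales): 0, 2, 0, 0, 0, -2; Σd² = 8
ρ = 1 − 6Σd² / [n(n²−1)] = 1 − 6×8 / (6×35) = 1 − 48/210 ≈ 0.771

0.771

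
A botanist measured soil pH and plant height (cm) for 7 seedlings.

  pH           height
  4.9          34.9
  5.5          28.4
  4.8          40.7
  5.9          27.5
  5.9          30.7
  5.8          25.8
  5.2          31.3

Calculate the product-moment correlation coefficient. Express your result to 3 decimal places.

n = 7, Σx = 38, Σy = 219.3, Σx² = 207.6, Σy² = 7025.13, Σxy = 1178.35
nΣxy − ΣxΣy = 8248.45 − 8333.4 = -84.95
nΣx² − (Σx)² = 1453.2 − 1444 = 9.2; nΣy² − (Σy)² = 49175.91 − 48092.49 = 1083.42
r = -84.95 / √(9.2 × 1083.42) = -84.95 / 99.8372 ≈ -0.851

-0.851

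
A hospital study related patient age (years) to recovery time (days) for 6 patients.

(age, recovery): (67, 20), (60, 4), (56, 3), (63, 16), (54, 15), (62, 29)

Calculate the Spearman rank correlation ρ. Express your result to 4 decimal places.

Rank age: 6, 3, 2, 5, 1, 4
Rank recovery: 5, 2, 1, 4, 3, 6
d = rank(age) − rank(recovery): 1, 1, 1, 1, -2, -2; Σd² = 12
ρ = 1 − 6Σd² / [n(n²−1)] = 1 − 6×12 / (6×35) = 1 − 72/210 ≈ 0.6571

0.6571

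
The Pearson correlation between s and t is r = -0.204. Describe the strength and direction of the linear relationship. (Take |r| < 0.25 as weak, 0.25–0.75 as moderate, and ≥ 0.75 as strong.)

weak negative

r = -0.204 < 0 so the relationship is negative.
|r| = 0.204, which falls in the weak range.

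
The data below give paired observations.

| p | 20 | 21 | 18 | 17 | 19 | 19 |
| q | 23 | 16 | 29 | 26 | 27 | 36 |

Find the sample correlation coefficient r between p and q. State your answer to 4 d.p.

n = 6, Σp = 114, Σq = 157, Σp² = 2176, Σq² = 4327, Σpq = 2957
nΣpq − ΣpΣq = 17742 − 17898 = -156
nΣp² − (Σp)² = 13056 − 12996 = 60; nΣq² − (Σq)² = 25962 − 24649 = 1313
r = -156 / √(60 × 1313) = -156 / 280.6778 ≈ -0.5558

-0.5558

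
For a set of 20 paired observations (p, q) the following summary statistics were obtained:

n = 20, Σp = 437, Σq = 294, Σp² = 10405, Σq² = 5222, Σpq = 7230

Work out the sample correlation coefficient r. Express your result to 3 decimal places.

r = (nΣpq − ΣpΣq) / √[(nΣp² − (Σp)²)(nΣq² − (Σq)²)]
Numerator: 20×7230 − 437×294 = 16122
Denominator: √[(208100 − 190969)(104440 − 86436)] = √[17131 × 18004] = 17562.0763
r = 16122 / 17562.0763 ≈ 0.918

0.918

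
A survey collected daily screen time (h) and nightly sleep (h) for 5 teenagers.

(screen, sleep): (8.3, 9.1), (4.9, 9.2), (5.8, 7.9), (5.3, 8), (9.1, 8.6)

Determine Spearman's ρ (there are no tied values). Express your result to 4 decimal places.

Rank screen: 4, 1, 3, 2, 5
Rank sleep: 4, 5, 1, 2, 3
d = rank(screen) − rank(sleep): 0, -4, 2, 0, 2; Σd² = 24
ρ = 1 − 6Σd² / [n(n²−1)] = 1 − 6×24 / (5×24) = 1 − 144/120 ≈ -0.2000

-0.2000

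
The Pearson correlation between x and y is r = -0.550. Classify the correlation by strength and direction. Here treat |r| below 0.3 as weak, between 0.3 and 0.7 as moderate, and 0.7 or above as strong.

r = -0.550 < 0 so the relationship is negative.
|r| = 0.550, which falls in the moderate range.

moderate negative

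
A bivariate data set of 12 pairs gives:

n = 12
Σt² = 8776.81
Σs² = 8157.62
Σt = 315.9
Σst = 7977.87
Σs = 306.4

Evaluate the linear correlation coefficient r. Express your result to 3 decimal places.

r = (nΣst − ΣsΣt) / √[(nΣs² − (Σs)²)(nΣt² − (Σt)²)]
Numerator: 12×7977.87 − 306.4×315.9 = -1057.32
Denominator: √[(97891.44 − 93880.96)(105321.72 − 99792.81)] = √[4010.48 × 5528.91] = 4708.8834
r = -1057.32 / 4708.8834 ≈ -0.225

-0.225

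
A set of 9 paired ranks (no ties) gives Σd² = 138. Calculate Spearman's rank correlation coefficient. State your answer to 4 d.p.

-0.1500

ρ = 1 − 6Σd² / [n(n²−1)] = 1 − 6×138 / (9×80)
  = 1 − 828/720 = 1 − 1.15000 ≈ -0.1500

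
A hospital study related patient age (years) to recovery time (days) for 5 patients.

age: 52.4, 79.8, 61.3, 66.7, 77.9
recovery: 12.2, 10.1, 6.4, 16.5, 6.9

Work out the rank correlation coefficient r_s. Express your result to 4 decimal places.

-0.1000

Rank age: 1, 5, 2, 3, 4
Rank recovery: 4, 3, 1, 5, 2
d = rank(age) − rank(recovery): -3, 2, 1, -2, 2; Σd² = 22
ρ = 1 − 6Σd² / [n(n²−1)] = 1 − 6×22 / (5×24) = 1 − 132/120 ≈ -0.1000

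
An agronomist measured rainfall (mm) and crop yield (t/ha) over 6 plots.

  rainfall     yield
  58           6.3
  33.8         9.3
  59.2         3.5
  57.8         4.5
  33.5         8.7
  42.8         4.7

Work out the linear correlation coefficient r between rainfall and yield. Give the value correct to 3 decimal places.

n = 6, Σx = 285.1, Σy = 37, Σx² = 14306.01, Σy² = 256.46, Σxy = 1639.65
nΣxy − ΣxΣy = 9837.9 − 10548.7 = -710.8
nΣx² − (Σx)² = 85836.06 − 81282.01 = 4554.05; nΣy² − (Σy)² = 1538.76 − 1369 = 169.76
r = -710.8 / √(4554.05 × 169.76) = -710.8 / 879.2585 ≈ -0.808

-0.808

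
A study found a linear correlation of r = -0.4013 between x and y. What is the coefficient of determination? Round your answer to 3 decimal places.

r² = (-0.4013)² = 0.161

0.161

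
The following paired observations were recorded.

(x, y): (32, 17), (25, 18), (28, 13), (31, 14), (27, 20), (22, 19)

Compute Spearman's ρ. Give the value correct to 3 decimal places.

Rank x: 6, 2, 4, 5, 3, 1
Rank y: 3, 4, 1, 2, 6, 5
d = rank(x) − rank(y): 3, -2, 3, 3, -3, -4; Σd² = 56
ρ = 1 − 6Σd² / [n(n²−1)] = 1 − 6×56 / (6×35) = 1 − 336/210 ≈ -0.600

-0.600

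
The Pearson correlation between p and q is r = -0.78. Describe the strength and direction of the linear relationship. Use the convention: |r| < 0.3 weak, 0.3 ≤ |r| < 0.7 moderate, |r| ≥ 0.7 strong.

strong negative

r = -0.78 < 0 so the relationship is negative.
|r| = 0.78, which falls in the strong range.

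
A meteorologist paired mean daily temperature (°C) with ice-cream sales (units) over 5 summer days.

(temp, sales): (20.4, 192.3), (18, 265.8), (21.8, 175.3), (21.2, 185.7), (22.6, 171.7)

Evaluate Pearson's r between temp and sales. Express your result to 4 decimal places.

n = 5, Σx = 104, Σy = 990.8, Σx² = 2175.6, Σy² = 202324.4, Σxy = 20346.12
nΣxy − ΣxΣy = 101730.6 − 103043.2 = -1312.6
nΣx² − (Σx)² = 10878 − 10816 = 62; nΣy² − (Σy)² = 1011622 − 981684.64 = 29937.36
r = -1312.6 / √(62 × 29937.36) = -1312.6 / 1362.3936 ≈ -0.9635

-0.9635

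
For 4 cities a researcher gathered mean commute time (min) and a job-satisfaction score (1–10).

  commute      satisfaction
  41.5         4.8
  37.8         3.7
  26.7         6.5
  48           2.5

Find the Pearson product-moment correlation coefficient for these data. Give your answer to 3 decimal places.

n = 4, Σx = 154, Σy = 17.5, Σx² = 6167.98, Σy² = 85.23, Σxy = 632.61
nΣxy − ΣxΣy = 2530.44 − 2695 = -164.56
nΣx² − (Σx)² = 24671.92 − 23716 = 955.92; nΣy² − (Σy)² = 340.92 − 306.25 = 34.67
r = -164.56 / √(955.92 × 34.67) = -164.56 / 182.0487 ≈ -0.904

-0.904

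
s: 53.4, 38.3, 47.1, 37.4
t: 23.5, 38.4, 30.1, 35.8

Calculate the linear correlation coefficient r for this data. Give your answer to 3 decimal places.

n = 4, Σs = 176.2, Σt = 127.8, Σs² = 7935.62, Σt² = 4214.46, Σst = 5482.25
nΣst − ΣsΣt = 21929 − 22518.36 = -589.36
nΣs² − (Σs)² = 31742.48 − 31046.44 = 696.04; nΣt² − (Σt)² = 16857.84 − 16332.84 = 525
r = -589.36 / √(696.04 × 525) = -589.36 / 604.5006 ≈ -0.975

-0.975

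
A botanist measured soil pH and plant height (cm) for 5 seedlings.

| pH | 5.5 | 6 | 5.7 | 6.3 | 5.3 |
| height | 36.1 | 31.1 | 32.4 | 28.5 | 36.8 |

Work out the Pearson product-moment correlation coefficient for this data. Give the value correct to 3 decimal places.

n = 5, Σx = 28.8, Σy = 164.9, Σx² = 166.52, Σy² = 5486.67, Σxy = 944.42
nΣxy − ΣxΣy = 4722.1 − 4749.12 = -27.02
nΣx² − (Σx)² = 832.6 − 829.44 = 3.16; nΣy² − (Σy)² = 27433.35 − 27192.01 = 241.34
r = -27.02 / √(3.16 × 241.34) = -27.02 / 27.6158 ≈ -0.978

-0.978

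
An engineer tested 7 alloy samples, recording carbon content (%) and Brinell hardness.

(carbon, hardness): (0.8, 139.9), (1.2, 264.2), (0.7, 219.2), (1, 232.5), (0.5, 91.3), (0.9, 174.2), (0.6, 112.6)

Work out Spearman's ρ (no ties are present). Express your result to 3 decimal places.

Rank carbon: 4, 7, 3, 6, 1, 5, 2
Rank hardness: 3, 7, 5, 6, 1, 4, 2
d = rank(carbon) − rank(hardness): 1, 0, -2, 0, 0, 1, 0; Σd² = 6
ρ = 1 − 6Σd² / [n(n²−1)] = 1 − 6×6 / (7×48) = 1 − 36/336 ≈ 0.893

0.893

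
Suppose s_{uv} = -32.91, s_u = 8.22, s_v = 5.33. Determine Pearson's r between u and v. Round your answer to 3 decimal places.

-0.751

r = Cov(u,v) / (s_u · s_v) = -32.91 / (8.22 × 5.33)
  = -32.91 / 43.8126 ≈ -0.751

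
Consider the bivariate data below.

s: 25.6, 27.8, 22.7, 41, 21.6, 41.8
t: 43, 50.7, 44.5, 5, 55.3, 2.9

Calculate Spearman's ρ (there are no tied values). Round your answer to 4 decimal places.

Rank s: 3, 4, 2, 5, 1, 6
Rank t: 3, 5, 4, 2, 6, 1
d = rank(s) − rank(t): 0, -1, -2, 3, -5, 5; Σd² = 64
ρ = 1 − 6Σd² / [n(n²−1)] = 1 − 6×64 / (6×35) = 1 − 384/210 ≈ -0.8286

-0.8286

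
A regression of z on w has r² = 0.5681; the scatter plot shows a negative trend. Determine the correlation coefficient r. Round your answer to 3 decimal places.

|r| = √0.5681 = 0.754
The association is negative, so r = −0.754.

-0.754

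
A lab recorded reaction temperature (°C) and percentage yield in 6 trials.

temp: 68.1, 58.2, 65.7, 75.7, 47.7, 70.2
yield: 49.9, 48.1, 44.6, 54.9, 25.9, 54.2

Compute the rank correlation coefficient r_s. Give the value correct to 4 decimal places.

Rank temp: 4, 2, 3, 6, 1, 5
Rank yield: 4, 3, 2, 6, 1, 5
d = rank(temp) − rank(yield): 0, -1, 1, 0, 0, 0; Σd² = 2
ρ = 1 − 6Σd² / [n(n²−1)] = 1 − 6×2 / (6×35) = 1 − 12/210 ≈ 0.9429

0.9429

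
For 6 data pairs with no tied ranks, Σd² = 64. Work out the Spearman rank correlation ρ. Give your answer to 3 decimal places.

-0.829

ρ = 1 − 6Σd² / [n(n²−1)] = 1 − 6×64 / (6×35)
  = 1 − 384/210 = 1 − 1.8286 ≈ -0.829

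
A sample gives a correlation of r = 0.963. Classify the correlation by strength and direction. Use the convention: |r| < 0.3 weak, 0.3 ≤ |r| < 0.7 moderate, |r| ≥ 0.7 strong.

r = 0.963 > 0 so the relationship is positive.
|r| = 0.963, which falls in the strong range.

strong positive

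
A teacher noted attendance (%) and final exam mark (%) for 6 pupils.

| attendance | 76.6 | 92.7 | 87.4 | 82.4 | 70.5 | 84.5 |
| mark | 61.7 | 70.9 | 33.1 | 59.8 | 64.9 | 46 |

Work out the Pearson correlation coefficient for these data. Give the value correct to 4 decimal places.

n = 6, Σx = 494.1, Σy = 336.4, Σx² = 40999.87, Σy² = 19833.36, Σxy = 27581.56
nΣxy − ΣxΣy = 165489.36 − 166215.24 = -725.88
nΣx² − (Σx)² = 245999.22 − 244134.81 = 1864.41; nΣy² − (Σy)² = 119000.16 − 113164.96 = 5835.2
r = -725.88 / √(1864.41 × 5835.2) = -725.88 / 3298.3640 ≈ -0.2201

-0.2201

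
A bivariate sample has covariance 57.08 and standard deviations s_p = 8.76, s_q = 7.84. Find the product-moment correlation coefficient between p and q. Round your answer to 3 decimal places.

r = Cov(p,q) / (s_p · s_q) = 57.08 / (8.76 × 7.84)
  = 57.08 / 68.6784 ≈ 0.831

0.831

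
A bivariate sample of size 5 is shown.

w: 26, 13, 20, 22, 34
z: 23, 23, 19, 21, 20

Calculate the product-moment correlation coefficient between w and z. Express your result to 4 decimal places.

n = 5, Σw = 115, Σz = 106, Σw² = 2885, Σz² = 2260, Σwz = 2419
nΣwz − ΣwΣz = 12095 − 12190 = -95
nΣw² − (Σw)² = 14425 − 13225 = 1200; nΣz² − (Σz)² = 11300 − 11236 = 64
r = -95 / √(1200 × 64) = -95 / 277.1281 ≈ -0.3428

-0.3428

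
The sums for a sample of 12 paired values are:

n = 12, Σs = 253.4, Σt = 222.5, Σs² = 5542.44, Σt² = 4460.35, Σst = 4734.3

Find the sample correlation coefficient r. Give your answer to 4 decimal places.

0.1416

r = (nΣst − ΣsΣt) / √[(nΣs² − (Σs)²)(nΣt² − (Σt)²)]
Numerator: 12×4734.3 − 253.4×222.5 = 430.1
Denominator: √[(66509.28 − 64211.56)(53524.2 − 49506.25)] = √[2297.72 × 4017.95] = 3038.4411
r = 430.1 / 3038.4411 ≈ 0.1416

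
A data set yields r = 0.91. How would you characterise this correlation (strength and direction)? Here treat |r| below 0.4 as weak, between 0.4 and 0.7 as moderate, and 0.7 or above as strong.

strong positive

r = 0.91 > 0 so the relationship is positive.
|r| = 0.91, which falls in the strong range.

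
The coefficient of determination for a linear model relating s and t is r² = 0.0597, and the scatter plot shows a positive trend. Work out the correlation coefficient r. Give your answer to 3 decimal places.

|r| = √0.0597 = 0.244
The association is positive, so r = 0.244.

0.244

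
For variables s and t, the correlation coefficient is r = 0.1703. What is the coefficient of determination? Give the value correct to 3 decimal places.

r² = (0.1703)² = 0.029

0.029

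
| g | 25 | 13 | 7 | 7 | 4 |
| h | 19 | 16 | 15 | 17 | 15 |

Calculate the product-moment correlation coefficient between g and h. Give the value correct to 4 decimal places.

0.8666

n = 5, Σg = 56, Σh = 82, Σg² = 908, Σh² = 1356, Σgh = 967
nΣgh − ΣgΣh = 4835 − 4592 = 243
nΣg² − (Σg)² = 4540 − 3136 = 1404; nΣh² − (Σh)² = 6780 − 6724 = 56
r = 243 / √(1404 × 56) = 243 / 280.3997 ≈ 0.8666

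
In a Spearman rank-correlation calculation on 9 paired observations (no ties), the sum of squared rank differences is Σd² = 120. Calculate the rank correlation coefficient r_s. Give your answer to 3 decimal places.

ρ = 1 − 6Σd² / [n(n²−1)] = 1 − 6×120 / (9×80)
  = 1 − 720/720 = 1 − 1.0000 ≈ 0.000

0.000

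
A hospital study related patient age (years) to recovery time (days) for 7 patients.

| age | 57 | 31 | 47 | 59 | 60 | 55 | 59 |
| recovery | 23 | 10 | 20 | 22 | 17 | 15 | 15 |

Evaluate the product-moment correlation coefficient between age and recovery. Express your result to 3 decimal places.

0.609

n = 7, Σx = 368, Σy = 122, Σx² = 20006, Σy² = 2252, Σxy = 6589
nΣxy − ΣxΣy = 46123 − 44896 = 1227
nΣx² − (Σx)² = 140042 − 135424 = 4618; nΣy² − (Σy)² = 15764 − 14884 = 880
r = 1227 / √(4618 × 880) = 1227 / 2015.8968 ≈ 0.609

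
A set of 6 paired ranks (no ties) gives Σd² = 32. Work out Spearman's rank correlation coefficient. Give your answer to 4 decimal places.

ρ = 1 − 6Σd² / [n(n²−1)] = 1 − 6×32 / (6×35)
  = 1 − 192/210 = 1 − 0.91429 ≈ 0.0857

0.0857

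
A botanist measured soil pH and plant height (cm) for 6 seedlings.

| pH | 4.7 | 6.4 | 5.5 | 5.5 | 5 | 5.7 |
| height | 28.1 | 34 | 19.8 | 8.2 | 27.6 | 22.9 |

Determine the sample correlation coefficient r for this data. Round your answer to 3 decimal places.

0.137

n = 6, Σx = 32.8, Σy = 140.6, Σx² = 181.04, Σy² = 3691.06, Σxy = 772.2
nΣxy − ΣxΣy = 4633.2 − 4611.68 = 21.52
nΣx² − (Σx)² = 1086.24 − 1075.84 = 10.4; nΣy² − (Σy)² = 22146.36 − 19768.36 = 2378
r = 21.52 / √(10.4 × 2378) = 21.52 / 157.2616 ≈ 0.137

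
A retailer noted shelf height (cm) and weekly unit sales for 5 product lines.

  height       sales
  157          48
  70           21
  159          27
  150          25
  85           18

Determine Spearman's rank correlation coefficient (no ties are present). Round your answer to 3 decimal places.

0.800

Rank height: 4, 1, 5, 3, 2
Rank sales: 5, 2, 4, 3, 1
d = rank(height) − rank(sales): -1, -1, 1, 0, 1; Σd² = 4
ρ = 1 − 6Σd² / [n(n²−1)] = 1 − 6×4 / (5×24) = 1 − 24/120 ≈ 0.800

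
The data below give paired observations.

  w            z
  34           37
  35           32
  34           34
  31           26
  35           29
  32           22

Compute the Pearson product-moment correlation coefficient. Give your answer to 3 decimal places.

n = 6, Σw = 201, Σz = 180, Σw² = 6747, Σz² = 5550, Σwz = 6059
nΣwz − ΣwΣz = 36354 − 36180 = 174
nΣw² − (Σw)² = 40482 − 40401 = 81; nΣz² − (Σz)² = 33300 − 32400 = 900
r = 174 / √(81 × 900) = 174 / 270.0000 ≈ 0.644

0.644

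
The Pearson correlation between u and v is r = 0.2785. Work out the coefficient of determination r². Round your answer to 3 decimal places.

r² = (0.2785)² = 0.078

0.078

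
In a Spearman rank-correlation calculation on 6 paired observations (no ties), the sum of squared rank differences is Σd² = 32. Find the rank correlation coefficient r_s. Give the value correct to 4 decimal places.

ρ = 1 − 6Σd² / [n(n²−1)] = 1 − 6×32 / (6×35)
  = 1 − 192/210 = 1 − 0.91429 ≈ 0.0857

0.0857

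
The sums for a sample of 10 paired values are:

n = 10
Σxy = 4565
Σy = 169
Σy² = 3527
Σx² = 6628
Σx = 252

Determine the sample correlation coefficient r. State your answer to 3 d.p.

r = (nΣxy − ΣxΣy) / √[(nΣx² − (Σx)²)(nΣy² − (Σy)²)]
Numerator: 10×4565 − 252×169 = 3062
Denominator: √[(66280 − 63504)(35270 − 28561)] = √[2776 × 6709] = 4315.5746
r = 3062 / 4315.5746 ≈ 0.710

0.710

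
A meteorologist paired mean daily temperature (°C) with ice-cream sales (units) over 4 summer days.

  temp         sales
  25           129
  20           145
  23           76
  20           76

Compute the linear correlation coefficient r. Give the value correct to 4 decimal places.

n = 4, Σx = 88, Σy = 426, Σx² = 1954, Σy² = 49218, Σxy = 9393
nΣxy − ΣxΣy = 37572 − 37488 = 84
nΣx² − (Σx)² = 7816 − 7744 = 72; nΣy² − (Σy)² = 196872 − 181476 = 15396
r = 84 / √(72 × 15396) = 84 / 1052.8590 ≈ 0.0798

0.0798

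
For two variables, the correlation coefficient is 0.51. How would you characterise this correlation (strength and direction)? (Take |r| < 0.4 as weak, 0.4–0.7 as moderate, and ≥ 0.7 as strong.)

r = 0.51 > 0 so the relationship is positive.
|r| = 0.51, which falls in the moderate range.

moderate positive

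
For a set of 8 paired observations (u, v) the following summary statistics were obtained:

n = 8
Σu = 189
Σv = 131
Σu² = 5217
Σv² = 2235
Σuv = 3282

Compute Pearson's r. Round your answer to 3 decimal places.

0.720

r = (nΣuv − ΣuΣv) / √[(nΣu² − (Σu)²)(nΣv² − (Σv)²)]
Numerator: 8×3282 − 189×131 = 1497
Denominator: √[(41736 − 35721)(17880 − 17161)] = √[6015 × 719] = 2079.6117
r = 1497 / 2079.6117 ≈ 0.720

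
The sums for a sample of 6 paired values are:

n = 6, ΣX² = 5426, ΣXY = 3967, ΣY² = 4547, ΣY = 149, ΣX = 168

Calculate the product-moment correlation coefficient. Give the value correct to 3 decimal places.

r = (nΣXY − ΣXΣY) / √[(nΣX² − (ΣX)²)(nΣY² − (ΣY)²)]
Numerator: 6×3967 − 168×149 = -1230
Denominator: √[(32556 − 28224)(27282 − 22201)] = √[4332 × 5081] = 4691.5767
r = -1230 / 4691.5767 ≈ -0.262

-0.262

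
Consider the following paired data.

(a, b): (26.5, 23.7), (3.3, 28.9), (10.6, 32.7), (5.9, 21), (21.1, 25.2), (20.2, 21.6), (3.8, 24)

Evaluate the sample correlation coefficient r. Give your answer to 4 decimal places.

n = 7, Σa = 91.4, Σb = 177.1, Σa² = 1728, Σb² = 4584.79, Σab = 2253.18
nΣab − ΣaΣb = 15772.26 − 16186.94 = -414.68
nΣa² − (Σa)² = 12096 − 8353.96 = 3742.04; nΣb² − (Σb)² = 32093.53 − 31364.41 = 729.12
r = -414.68 / √(3742.04 × 729.12) = -414.68 / 1651.7858 ≈ -0.2510

-0.2510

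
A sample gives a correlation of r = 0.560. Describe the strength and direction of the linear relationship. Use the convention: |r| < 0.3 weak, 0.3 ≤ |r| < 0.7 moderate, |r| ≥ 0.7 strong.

moderate positive

r = 0.560 > 0 so the relationship is positive.
|r| = 0.560, which falls in the moderate range.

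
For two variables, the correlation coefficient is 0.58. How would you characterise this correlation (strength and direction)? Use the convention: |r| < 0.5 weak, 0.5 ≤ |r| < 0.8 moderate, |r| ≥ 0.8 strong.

r = 0.58 > 0 so the relationship is positive.
|r| = 0.58, which falls in the moderate range.

moderate positive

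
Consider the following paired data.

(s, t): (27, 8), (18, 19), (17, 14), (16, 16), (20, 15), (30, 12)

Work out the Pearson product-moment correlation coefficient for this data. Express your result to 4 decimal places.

-0.7392

n = 6, Σs = 128, Σt = 84, Σs² = 2898, Σt² = 1246, Σst = 1712
nΣst − ΣsΣt = 10272 − 10752 = -480
nΣs² − (Σs)² = 17388 − 16384 = 1004; nΣt² − (Σt)² = 7476 − 7056 = 420
r = -480 / √(1004 × 420) = -480 / 649.3689 ≈ -0.7392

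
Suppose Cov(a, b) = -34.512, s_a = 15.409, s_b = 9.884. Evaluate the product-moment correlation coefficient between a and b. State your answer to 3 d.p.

-0.227

r = Cov(a,b) / (s_a · s_b) = -34.512 / (15.409 × 9.884)
  = -34.512 / 152.3026 ≈ -0.227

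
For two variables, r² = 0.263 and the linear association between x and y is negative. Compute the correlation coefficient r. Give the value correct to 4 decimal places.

|r| = √0.263 = 0.5128
The association is negative, so r = −0.5128.

-0.5128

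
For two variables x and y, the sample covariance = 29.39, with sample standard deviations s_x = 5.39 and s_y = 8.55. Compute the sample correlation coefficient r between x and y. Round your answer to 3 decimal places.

0.638

r = Cov(x,y) / (s_x · s_y) = 29.39 / (5.39 × 8.55)
  = 29.39 / 46.0845 ≈ 0.638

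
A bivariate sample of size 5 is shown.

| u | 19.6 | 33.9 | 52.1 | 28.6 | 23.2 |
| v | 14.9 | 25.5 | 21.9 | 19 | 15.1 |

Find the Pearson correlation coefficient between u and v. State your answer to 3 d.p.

0.677

n = 5, Σu = 157.4, Σv = 96.4, Σu² = 5603.98, Σv² = 1940.88, Σuv = 3191.2
nΣuv − ΣuΣv = 15956 − 15173.36 = 782.64
nΣu² − (Σu)² = 28019.9 − 24774.76 = 3245.14; nΣv² − (Σv)² = 9704.4 − 9292.96 = 411.44
r = 782.64 / √(3245.14 × 411.44) = 782.64 / 1155.5001 ≈ 0.677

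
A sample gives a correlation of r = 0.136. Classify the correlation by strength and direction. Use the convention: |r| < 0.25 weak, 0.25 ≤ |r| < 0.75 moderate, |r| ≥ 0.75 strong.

weak positive

r = 0.136 > 0 so the relationship is positive.
|r| = 0.136, which falls in the weak range.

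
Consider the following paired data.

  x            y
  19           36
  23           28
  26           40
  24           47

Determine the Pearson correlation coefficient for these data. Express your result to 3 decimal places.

0.328

n = 4, Σx = 92, Σy = 151, Σx² = 2142, Σy² = 5889, Σxy = 3496
nΣxy − ΣxΣy = 13984 − 13892 = 92
nΣx² − (Σx)² = 8568 − 8464 = 104; nΣy² − (Σy)² = 23556 − 22801 = 755
r = 92 / √(104 × 755) = 92 / 280.2142 ≈ 0.328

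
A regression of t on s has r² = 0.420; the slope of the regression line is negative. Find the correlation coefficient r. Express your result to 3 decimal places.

-0.648

|r| = √0.420 = 0.648
The association is negative, so r = −0.648.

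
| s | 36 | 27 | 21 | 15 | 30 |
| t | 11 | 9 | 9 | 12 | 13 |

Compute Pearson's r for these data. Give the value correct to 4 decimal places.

n = 5, Σs = 129, Σt = 54, Σs² = 3591, Σt² = 596, Σst = 1398
nΣst − ΣsΣt = 6990 − 6966 = 24
nΣs² − (Σs)² = 17955 − 16641 = 1314; nΣt² − (Σt)² = 2980 − 2916 = 64
r = 24 / √(1314 × 64) = 24 / 289.9931 ≈ 0.0828

0.0828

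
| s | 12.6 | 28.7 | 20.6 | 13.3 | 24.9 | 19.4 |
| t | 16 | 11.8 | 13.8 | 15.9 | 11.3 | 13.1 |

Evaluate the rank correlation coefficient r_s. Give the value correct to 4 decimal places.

Rank s: 1, 6, 4, 2, 5, 3
Rank t: 6, 2, 4, 5, 1, 3
d = rank(s) − rank(t): -5, 4, 0, -3, 4, 0; Σd² = 66
ρ = 1 − 6Σd² / [n(n²−1)] = 1 − 6×66 / (6×35) = 1 − 396/210 ≈ -0.8857

-0.8857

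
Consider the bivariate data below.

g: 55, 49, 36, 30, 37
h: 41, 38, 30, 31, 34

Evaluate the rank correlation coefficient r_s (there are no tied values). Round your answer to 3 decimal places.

Rank g: 5, 4, 2, 1, 3
Rank h: 5, 4, 1, 2, 3
d = rank(g) − rank(h): 0, 0, 1, -1, 0; Σd² = 2
ρ = 1 − 6Σd² / [n(n²−1)] = 1 − 6×2 / (5×24) = 1 − 12/120 ≈ 0.900

0.900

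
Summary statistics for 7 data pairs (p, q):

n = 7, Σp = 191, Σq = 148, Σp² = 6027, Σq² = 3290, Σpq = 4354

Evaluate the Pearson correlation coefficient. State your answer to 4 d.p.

0.8717

r = (nΣpq − ΣpΣq) / √[(nΣp² − (Σp)²)(nΣq² − (Σq)²)]
Numerator: 7×4354 − 191×148 = 2210
Denominator: √[(42189 − 36481)(23030 − 21904)] = √[5708 × 1126] = 2535.1939
r = 2210 / 2535.1939 ≈ 0.8717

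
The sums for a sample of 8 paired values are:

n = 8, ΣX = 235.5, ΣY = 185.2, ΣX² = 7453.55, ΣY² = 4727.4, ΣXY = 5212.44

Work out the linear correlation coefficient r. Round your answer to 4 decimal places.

r = (nΣXY − ΣXΣY) / √[(nΣX² − (ΣX)²)(nΣY² − (ΣY)²)]
Numerator: 8×5212.44 − 235.5×185.2 = -1915.08
Denominator: √[(59628.4 − 55460.25)(37819.2 − 34299.04)] = √[4168.15 × 3520.16] = 3830.4771
r = -1915.08 / 3830.4771 ≈ -0.5000

-0.5000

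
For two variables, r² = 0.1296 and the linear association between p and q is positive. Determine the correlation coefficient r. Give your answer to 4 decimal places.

|r| = √0.1296 = 0.3600
The association is positive, so r = 0.3600.

0.3600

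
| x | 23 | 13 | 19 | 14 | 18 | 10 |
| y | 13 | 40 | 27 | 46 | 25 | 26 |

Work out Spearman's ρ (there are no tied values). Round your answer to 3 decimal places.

-0.486

Rank x: 6, 2, 5, 3, 4, 1
Rank y: 1, 5, 4, 6, 2, 3
d = rank(x) − rank(y): 5, -3, 1, -3, 2, -2; Σd² = 52
ρ = 1 − 6Σd² / [n(n²−1)] = 1 − 6×52 / (6×35) = 1 − 312/210 ≈ -0.486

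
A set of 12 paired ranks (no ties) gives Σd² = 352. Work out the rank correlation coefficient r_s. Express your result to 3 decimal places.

-0.231

ρ = 1 − 6Σd² / [n(n²−1)] = 1 − 6×352 / (12×143)
  = 1 − 2112/1716 = 1 − 1.2308 ≈ -0.231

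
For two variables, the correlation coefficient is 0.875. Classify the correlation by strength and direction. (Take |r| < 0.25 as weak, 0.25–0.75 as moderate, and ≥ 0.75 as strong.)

r = 0.875 > 0 so the relationship is positive.
|r| = 0.875, which falls in the strong range.

strong positive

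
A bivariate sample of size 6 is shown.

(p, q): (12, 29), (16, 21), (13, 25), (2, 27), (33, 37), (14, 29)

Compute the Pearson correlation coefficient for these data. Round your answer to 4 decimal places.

n = 6, Σp = 90, Σq = 168, Σp² = 1858, Σq² = 4846, Σpq = 2690
nΣpq − ΣpΣq = 16140 − 15120 = 1020
nΣp² − (Σp)² = 11148 − 8100 = 3048; nΣq² − (Σq)² = 29076 − 28224 = 852
r = 1020 / √(3048 × 852) = 1020 / 1611.4888 ≈ 0.6330

0.6330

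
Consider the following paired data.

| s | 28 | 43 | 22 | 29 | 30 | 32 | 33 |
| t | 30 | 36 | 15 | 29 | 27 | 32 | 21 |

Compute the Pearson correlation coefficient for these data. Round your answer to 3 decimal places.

0.726

n = 7, Σs = 217, Σt = 190, Σs² = 6971, Σt² = 5456, Σst = 6086
nΣst − ΣsΣt = 42602 − 41230 = 1372
nΣs² − (Σs)² = 48797 − 47089 = 1708; nΣt² − (Σt)² = 38192 − 36100 = 2092
r = 1372 / √(1708 × 2092) = 1372 / 1890.2741 ≈ 0.726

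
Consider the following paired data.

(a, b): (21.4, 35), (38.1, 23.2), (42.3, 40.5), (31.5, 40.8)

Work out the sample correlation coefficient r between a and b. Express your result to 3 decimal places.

-0.078

n = 4, Σa = 133.3, Σb = 139.5, Σa² = 4691.11, Σb² = 5068.13, Σab = 4631.27
nΣab − ΣaΣb = 18525.08 − 18595.35 = -70.27
nΣa² − (Σa)² = 18764.44 − 17768.89 = 995.55; nΣb² − (Σb)² = 20272.52 − 19460.25 = 812.27
r = -70.27 / √(995.55 × 812.27) = -70.27 / 899.2527 ≈ -0.078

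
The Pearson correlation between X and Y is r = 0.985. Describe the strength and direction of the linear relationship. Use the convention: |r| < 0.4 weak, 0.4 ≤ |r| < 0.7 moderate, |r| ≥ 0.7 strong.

strong positive

r = 0.985 > 0 so the relationship is positive.
|r| = 0.985, which falls in the strong range.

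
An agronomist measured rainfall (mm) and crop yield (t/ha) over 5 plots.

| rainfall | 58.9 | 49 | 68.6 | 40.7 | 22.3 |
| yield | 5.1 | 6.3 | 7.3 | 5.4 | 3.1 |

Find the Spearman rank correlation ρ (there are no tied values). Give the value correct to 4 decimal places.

Rank rainfall: 4, 3, 5, 2, 1
Rank yield: 2, 4, 5, 3, 1
d = rank(rainfall) − rank(yield): 2, -1, 0, -1, 0; Σd² = 6
ρ = 1 − 6Σd² / [n(n²−1)] = 1 − 6×6 / (5×24) = 1 − 36/120 ≈ 0.7000

0.7000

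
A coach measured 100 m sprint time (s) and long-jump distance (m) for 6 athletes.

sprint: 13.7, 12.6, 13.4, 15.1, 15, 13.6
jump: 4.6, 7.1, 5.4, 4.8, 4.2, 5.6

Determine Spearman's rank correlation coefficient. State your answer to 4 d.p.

-0.7714

Rank sprint: 4, 1, 2, 6, 5, 3
Rank jump: 2, 6, 4, 3, 1, 5
d = rank(sprint) − rank(jump): 2, -5, -2, 3, 4, -2; Σd² = 62
ρ = 1 − 6Σd² / [n(n²−1)] = 1 − 6×62 / (6×35) = 1 − 372/210 ≈ -0.7714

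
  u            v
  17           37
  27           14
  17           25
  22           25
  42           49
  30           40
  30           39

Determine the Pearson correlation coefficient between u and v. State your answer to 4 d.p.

0.5703

n = 7, Σu = 185, Σv = 229, Σu² = 5355, Σv² = 8337, Σuv = 6410
nΣuv − ΣuΣv = 44870 − 42365 = 2505
nΣu² − (Σu)² = 37485 − 34225 = 3260; nΣv² − (Σv)² = 58359 − 52441 = 5918
r = 2505 / √(3260 × 5918) = 2505 / 4392.3433 ≈ 0.5703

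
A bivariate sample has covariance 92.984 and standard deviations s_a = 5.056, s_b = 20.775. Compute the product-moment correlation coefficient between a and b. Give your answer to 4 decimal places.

0.8852

r = Cov(a,b) / (s_a · s_b) = 92.984 / (5.056 × 20.775)
  = 92.984 / 105.0384 ≈ 0.8852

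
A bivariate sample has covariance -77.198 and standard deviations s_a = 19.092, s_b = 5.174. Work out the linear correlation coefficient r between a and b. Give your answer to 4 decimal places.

-0.7815

r = Cov(a,b) / (s_a · s_b) = -77.198 / (19.092 × 5.174)
  = -77.198 / 98.7820 ≈ -0.7815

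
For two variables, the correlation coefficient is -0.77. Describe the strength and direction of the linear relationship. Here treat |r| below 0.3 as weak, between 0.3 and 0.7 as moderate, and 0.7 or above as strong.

r = -0.77 < 0 so the relationship is negative.
|r| = 0.77, which falls in the strong range.

strong negative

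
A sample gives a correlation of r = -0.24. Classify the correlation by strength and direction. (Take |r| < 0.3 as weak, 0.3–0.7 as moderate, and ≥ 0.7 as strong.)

weak negative

r = -0.24 < 0 so the relationship is negative.
|r| = 0.24, which falls in the weak range.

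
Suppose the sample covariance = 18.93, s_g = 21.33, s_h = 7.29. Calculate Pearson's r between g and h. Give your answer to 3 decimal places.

0.122

r = Cov(g,h) / (s_g · s_h) = 18.93 / (21.33 × 7.29)
  = 18.93 / 155.4957 ≈ 0.122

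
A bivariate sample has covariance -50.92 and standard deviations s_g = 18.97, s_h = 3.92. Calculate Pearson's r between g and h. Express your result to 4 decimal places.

r = Cov(g,h) / (s_g · s_h) = -50.92 / (18.97 × 3.92)
  = -50.92 / 74.3624 ≈ -0.6848

-0.6848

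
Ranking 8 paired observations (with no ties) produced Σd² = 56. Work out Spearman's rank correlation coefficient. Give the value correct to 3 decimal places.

ρ = 1 − 6Σd² / [n(n²−1)] = 1 − 6×56 / (8×63)
  = 1 − 336/504 = 1 − 0.6667 ≈ 0.333

0.333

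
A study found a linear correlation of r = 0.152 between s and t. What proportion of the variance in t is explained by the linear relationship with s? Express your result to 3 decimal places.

r² = (0.152)² = 0.023

0.023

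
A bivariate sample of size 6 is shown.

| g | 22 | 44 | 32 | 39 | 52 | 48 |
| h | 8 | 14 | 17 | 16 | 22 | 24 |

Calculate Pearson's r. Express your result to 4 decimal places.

n = 6, Σg = 237, Σh = 101, Σg² = 9973, Σh² = 1865, Σgh = 4256
nΣgh − ΣgΣh = 25536 − 23937 = 1599
nΣg² − (Σg)² = 59838 − 56169 = 3669; nΣh² − (Σh)² = 11190 − 10201 = 989
r = 1599 / √(3669 × 989) = 1599 / 1904.8992 ≈ 0.8394

0.8394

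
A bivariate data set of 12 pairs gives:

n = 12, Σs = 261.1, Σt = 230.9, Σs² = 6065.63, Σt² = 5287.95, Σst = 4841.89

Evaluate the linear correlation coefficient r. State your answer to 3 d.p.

r = (nΣst − ΣsΣt) / √[(nΣs² − (Σs)²)(nΣt² − (Σt)²)]
Numerator: 12×4841.89 − 261.1×230.9 = -2185.31
Denominator: √[(72787.56 − 68173.21)(63455.4 − 53314.81)] = √[4614.35 × 10140.59] = 6840.4847
r = -2185.31 / 6840.4847 ≈ -0.319

-0.319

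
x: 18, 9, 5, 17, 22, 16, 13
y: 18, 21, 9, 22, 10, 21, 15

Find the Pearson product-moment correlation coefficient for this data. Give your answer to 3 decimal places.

n = 7, Σx = 100, Σy = 116, Σx² = 1628, Σy² = 2096, Σxy = 1683
nΣxy − ΣxΣy = 11781 − 11600 = 181
nΣx² − (Σx)² = 11396 − 10000 = 1396; nΣy² − (Σy)² = 14672 − 13456 = 1216
r = 181 / √(1396 × 1216) = 181 / 1302.8952 ≈ 0.139

0.139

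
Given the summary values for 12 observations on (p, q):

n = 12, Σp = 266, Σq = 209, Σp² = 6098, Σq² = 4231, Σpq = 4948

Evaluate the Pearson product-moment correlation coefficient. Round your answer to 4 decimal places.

r = (nΣpq − ΣpΣq) / √[(nΣp² − (Σp)²)(nΣq² − (Σq)²)]
Numerator: 12×4948 − 266×209 = 3782
Denominator: √[(73176 − 70756)(50772 − 43681)] = √[2420 × 7091] = 4142.4896
r = 3782 / 4142.4896 ≈ 0.9130

0.9130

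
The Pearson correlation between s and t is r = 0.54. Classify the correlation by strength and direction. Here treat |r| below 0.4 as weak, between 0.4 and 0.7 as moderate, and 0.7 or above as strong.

moderate positive

r = 0.54 > 0 so the relationship is positive.
|r| = 0.54, which falls in the moderate range.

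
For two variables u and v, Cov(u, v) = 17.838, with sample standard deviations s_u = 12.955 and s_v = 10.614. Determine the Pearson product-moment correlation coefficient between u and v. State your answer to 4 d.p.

0.1297

r = Cov(u,v) / (s_u · s_v) = 17.838 / (12.955 × 10.614)
  = 17.838 / 137.5044 ≈ 0.1297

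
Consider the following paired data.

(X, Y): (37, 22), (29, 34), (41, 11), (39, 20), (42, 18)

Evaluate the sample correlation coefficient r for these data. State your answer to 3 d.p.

n = 5, ΣX = 188, ΣY = 105, ΣX² = 7176, ΣY² = 2485, ΣXY = 3787
nΣXY − ΣXΣY = 18935 − 19740 = -805
nΣX² − (ΣX)² = 35880 − 35344 = 536; nΣY² − (ΣY)² = 12425 − 11025 = 1400
r = -805 / √(536 × 1400) = -805 / 866.2563 ≈ -0.929

-0.929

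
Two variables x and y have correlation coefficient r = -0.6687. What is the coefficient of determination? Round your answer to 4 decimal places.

r² = (-0.6687)² = 0.4472

0.4472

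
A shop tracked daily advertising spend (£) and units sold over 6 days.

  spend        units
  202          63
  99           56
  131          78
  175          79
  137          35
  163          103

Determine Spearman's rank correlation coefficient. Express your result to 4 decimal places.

Rank spend: 6, 1, 2, 5, 3, 4
Rank units: 3, 2, 4, 5, 1, 6
d = rank(spend) − rank(units): 3, -1, -2, 0, 2, -2; Σd² = 22
ρ = 1 − 6Σd² / [n(n²−1)] = 1 − 6×22 / (6×35) = 1 − 132/210 ≈ 0.3714

0.3714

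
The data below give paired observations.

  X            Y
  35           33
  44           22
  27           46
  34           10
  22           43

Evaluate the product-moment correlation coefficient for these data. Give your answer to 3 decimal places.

-0.675

n = 5, ΣX = 162, ΣY = 154, ΣX² = 5530, ΣY² = 5638, ΣXY = 4651
nΣXY − ΣXΣY = 23255 − 24948 = -1693
nΣX² − (ΣX)² = 27650 − 26244 = 1406; nΣY² − (ΣY)² = 28190 − 23716 = 4474
r = -1693 / √(1406 × 4474) = -1693 / 2508.0758 ≈ -0.675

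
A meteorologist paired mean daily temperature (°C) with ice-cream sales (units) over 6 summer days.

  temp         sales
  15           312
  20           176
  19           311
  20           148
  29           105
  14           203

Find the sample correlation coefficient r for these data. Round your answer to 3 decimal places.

-0.666

n = 6, Σx = 117, Σy = 1255, Σx² = 2423, Σy² = 299179, Σxy = 22956
nΣxy − ΣxΣy = 137736 − 146835 = -9099
nΣx² − (Σx)² = 14538 − 13689 = 849; nΣy² − (Σy)² = 1795074 − 1575025 = 220049
r = -9099 / √(849 × 220049) = -9099 / 13668.2699 ≈ -0.666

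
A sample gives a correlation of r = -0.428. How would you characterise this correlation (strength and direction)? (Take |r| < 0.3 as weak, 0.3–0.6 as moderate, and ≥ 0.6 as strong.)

r = -0.428 < 0 so the relationship is negative.
|r| = 0.428, which falls in the moderate range.

moderate negative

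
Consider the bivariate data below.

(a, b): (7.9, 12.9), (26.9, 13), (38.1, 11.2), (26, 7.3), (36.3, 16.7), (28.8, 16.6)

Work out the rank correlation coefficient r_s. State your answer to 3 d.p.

0.314

Rank a: 1, 3, 6, 2, 5, 4
Rank b: 3, 4, 2, 1, 6, 5
d = rank(a) − rank(b): -2, -1, 4, 1, -1, -1; Σd² = 24
ρ = 1 − 6Σd² / [n(n²−1)] = 1 − 6×24 / (6×35) = 1 − 144/210 ≈ 0.314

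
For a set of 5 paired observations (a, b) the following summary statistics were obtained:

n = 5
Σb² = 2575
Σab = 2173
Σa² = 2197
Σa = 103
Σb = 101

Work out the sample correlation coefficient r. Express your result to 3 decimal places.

r = (nΣab − ΣaΣb) / √[(nΣa² − (Σa)²)(nΣb² − (Σb)²)]
Numerator: 5×2173 − 103×101 = 462
Denominator: √[(10985 − 10609)(12875 − 10201)] = √[376 × 2674] = 1002.7083
r = 462 / 1002.7083 ≈ 0.461

0.461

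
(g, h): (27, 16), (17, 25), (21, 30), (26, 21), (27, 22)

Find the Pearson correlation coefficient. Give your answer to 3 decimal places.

-0.689

n = 5, Σg = 118, Σh = 114, Σg² = 2864, Σh² = 2706, Σgh = 2627
nΣgh − ΣgΣh = 13135 − 13452 = -317
nΣg² − (Σg)² = 14320 − 13924 = 396; nΣh² − (Σh)² = 13530 − 12996 = 534
r = -317 / √(396 × 534) = -317 / 459.8522 ≈ -0.689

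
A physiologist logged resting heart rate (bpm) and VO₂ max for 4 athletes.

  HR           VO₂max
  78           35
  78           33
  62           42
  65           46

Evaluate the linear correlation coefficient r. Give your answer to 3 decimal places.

n = 4, Σx = 283, Σy = 156, Σx² = 20237, Σy² = 6194, Σxy = 10898
nΣxy − ΣxΣy = 43592 − 44148 = -556
nΣx² − (Σx)² = 80948 − 80089 = 859; nΣy² − (Σy)² = 24776 − 24336 = 440
r = -556 / √(859 × 440) = -556 / 614.7845 ≈ -0.904

-0.904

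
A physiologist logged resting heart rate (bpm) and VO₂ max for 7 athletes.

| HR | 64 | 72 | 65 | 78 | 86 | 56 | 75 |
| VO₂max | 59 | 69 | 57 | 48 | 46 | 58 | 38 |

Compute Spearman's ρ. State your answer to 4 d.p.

Rank HR: 2, 4, 3, 6, 7, 1, 5
Rank VO₂max: 6, 7, 4, 3, 2, 5, 1
d = rank(HR) − rank(VO₂max): -4, -3, -1, 3, 5, -4, 4; Σd² = 92
ρ = 1 − 6Σd² / [n(n²−1)] = 1 − 6×92 / (7×48) = 1 − 552/336 ≈ -0.6429

-0.6429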